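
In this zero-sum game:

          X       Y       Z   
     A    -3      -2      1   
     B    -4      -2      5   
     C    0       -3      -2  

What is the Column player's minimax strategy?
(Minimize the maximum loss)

Column should play Y, value = -2

Work:
Column player minimizes Row's maximum payoff:
Column X: max payoff to Row = 0
Column Y: max payoff to Row = -2
Column Z: max payoff to Row = 5
Minimum is -2, achieved by column Y.
Minimax strategy: Y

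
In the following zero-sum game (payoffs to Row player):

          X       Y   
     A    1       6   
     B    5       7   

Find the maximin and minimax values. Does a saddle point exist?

Maximin = 5, Minimax = 5, Saddle: True

Work:
Row minimums: [1, 5] → maximin = 5
Column maximums: [5, 7] → minimax = 5
Saddle point exists! Game value = 5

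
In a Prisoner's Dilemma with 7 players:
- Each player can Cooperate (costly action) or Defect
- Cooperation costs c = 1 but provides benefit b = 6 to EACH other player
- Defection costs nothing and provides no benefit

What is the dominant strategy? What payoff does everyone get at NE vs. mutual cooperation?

Dominant: Defect; NE payoff = 0; Coop payoff = 35

Work:
Defect dominates (saves cost c = 1, benefit to others is external)
NE: All defect → everyone gets 0
If all cooperate: each receives (6)×6 - 1 = 35
Social dilemma: 35 > 0 but NE gives 0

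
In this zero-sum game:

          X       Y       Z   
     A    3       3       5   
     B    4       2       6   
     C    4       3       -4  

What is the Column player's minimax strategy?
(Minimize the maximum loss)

Column should play Y, value = 3

Work:
Column player minimizes Row's maximum payoff:
Column X: max payoff to Row = 4
Column Y: max payoff to Row = 3
Column Z: max payoff to Row = 6
Minimum is 3, achieved by column Y.
Minimax strategy: Y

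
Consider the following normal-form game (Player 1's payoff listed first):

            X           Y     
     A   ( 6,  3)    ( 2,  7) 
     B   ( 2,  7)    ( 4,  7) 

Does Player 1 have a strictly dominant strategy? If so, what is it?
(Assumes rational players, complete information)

No strictly dominant strategy exists for Player 1

Work:
A strategy strictly dominates another if it gives a strictly higher payoff against every opponent action. Compare each pair of P1's strategies column-by-column:
  A vs B: [6 vs 2, 2 vs 4] → A does not strictly dominate B (column Y: 2 ≤ 4)
  B vs A: [2 vs 6, 4 vs 2] → B does not strictly dominate A (column X: 2 ≤ 6)
No single strategy strictly dominates all others → no strictly dominant strategy.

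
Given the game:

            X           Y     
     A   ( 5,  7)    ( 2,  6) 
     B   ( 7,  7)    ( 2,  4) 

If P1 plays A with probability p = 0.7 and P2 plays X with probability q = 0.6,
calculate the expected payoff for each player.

E[P1] = 4.16, E[P2] = 6.36

Work:
E[P1] = p·q·π₁(A,X) + p·(1-q)·π₁(A,Y) + (1-p)·q·π₁(B,X) + (1-p)·(1-q)·π₁(B,Y)
= 0.7·0.6·5 + 0.7·0.4·2 + 0.3·0.6·7 + 0.3·0.4·2
= 4.16

E[P2] = 6.36 (similar calculation)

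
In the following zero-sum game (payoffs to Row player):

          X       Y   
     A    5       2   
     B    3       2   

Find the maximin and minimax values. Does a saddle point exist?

Maximin = 2, Minimax = 2, Saddle: True

Work:
Row minimums: [2, 2] → maximin = 2
Column maximums: [5, 2] → minimax = 2
Saddle point exists! Game value = 2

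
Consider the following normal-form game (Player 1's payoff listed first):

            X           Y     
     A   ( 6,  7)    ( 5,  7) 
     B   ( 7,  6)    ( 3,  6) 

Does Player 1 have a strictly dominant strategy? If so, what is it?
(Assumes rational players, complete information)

No strictly dominant strategy exists for Player 1

Work:
A strategy strictly dominates another if it gives a strictly higher payoff against every opponent action. Compare each pair of P1's strategies column-by-column:
  A vs B: [6 vs 7, 5 vs 3] → A does not strictly dominate B (column X: 6 ≤ 7)
  B vs A: [7 vs 6, 3 vs 5] → B does not strictly dominate A (column Y: 3 ≤ 5)
No single strategy strictly dominates all others → no strictly dominant strategy.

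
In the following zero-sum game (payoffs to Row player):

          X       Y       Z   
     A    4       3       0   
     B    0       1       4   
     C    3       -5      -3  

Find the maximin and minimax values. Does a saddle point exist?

Maximin = 0, Minimax = 3, Saddle: False

Work:
Row minimums: [0, 0, -5] → maximin = 0
Column maximums: [4, 3, 4] → minimax = 3
No saddle point (maximin ≠ minimax). Mixed strategy needed.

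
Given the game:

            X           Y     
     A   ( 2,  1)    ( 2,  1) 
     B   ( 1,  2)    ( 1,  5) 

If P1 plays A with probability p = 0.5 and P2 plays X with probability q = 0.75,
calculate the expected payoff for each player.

E[P1] = 1.5, E[P2] = 1.875

Work:
E[P1] = p·q·π₁(A,X) + p·(1-q)·π₁(A,Y) + (1-p)·q·π₁(B,X) + (1-p)·(1-q)·π₁(B,Y)
= 0.5·0.75·2 + 0.5·0.25·2 + 0.5·0.75·1 + 0.5·0.25·1
= 1.5

E[P2] = 1.875 (similar calculation)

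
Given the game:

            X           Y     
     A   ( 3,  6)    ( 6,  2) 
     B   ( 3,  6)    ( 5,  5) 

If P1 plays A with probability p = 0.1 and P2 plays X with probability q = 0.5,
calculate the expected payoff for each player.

E[P1] = 4.05, E[P2] = 5.35

Work:
E[P1] = p·q·π₁(A,X) + p·(1-q)·π₁(A,Y) + (1-p)·q·π₁(B,X) + (1-p)·(1-q)·π₁(B,Y)
= 0.1·0.5·3 + 0.1·0.5·6 + 0.9·0.5·3 + 0.9·0.5·5
= 4.05

E[P2] = 5.35 (similar calculation)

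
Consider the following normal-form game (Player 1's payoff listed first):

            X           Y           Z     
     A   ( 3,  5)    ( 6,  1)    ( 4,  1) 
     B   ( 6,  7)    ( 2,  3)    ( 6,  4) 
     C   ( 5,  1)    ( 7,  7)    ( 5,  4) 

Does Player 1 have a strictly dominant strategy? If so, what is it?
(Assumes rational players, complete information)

No strictly dominant strategy exists for Player 1

Work:
A strategy strictly dominates another if it gives a strictly higher payoff against every opponent action. Compare each pair of P1's strategies column-by-column:
  A vs B: [3 vs 6, 6 vs 2, 4 vs 6] → A does not strictly dominate B (column X: 3 ≤ 6)
  A vs C: [3 vs 5, 6 vs 7, 4 vs 5] → A does not strictly dominate C (column X: 3 ≤ 5)
  B vs A: [6 vs 3, 2 vs 6, 6 vs 4] → B does not strictly dominate A (column Y: 2 ≤ 6)
  B vs C: [6 vs 5, 2 vs 7, 6 vs 5] → B does not strictly dominate C (column Y: 2 ≤ 7)
  C vs A: [5 vs 3, 7 vs 6, 5 vs 4] → C strictly dominates A
  C vs B: [5 vs 6, 7 vs 2, 5 vs 6] → C does not strictly dominate B (column X: 5 ≤ 6)
No single strategy strictly dominates all others → no strictly dominant strategy.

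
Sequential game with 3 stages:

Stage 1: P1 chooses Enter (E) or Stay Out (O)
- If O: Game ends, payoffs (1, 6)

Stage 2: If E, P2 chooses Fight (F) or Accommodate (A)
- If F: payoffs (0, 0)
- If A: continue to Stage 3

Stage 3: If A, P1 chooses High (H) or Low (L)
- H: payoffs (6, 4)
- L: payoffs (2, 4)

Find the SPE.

SPE: (E, A, H); Outcome (6, 4)

Work:
Stage 3: P1 chooses H (6 vs 2)
Stage 2: P2: F->0, A->4 (anticipating H). Choose A
Stage 1: P1: O->1, E->6 (anticipating A, H). Choose E
SPE path: E -> A -> H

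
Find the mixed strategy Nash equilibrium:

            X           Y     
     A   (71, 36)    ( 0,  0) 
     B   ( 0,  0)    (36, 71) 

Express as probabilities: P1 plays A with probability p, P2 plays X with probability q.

p = 0.6636, q = 0.3364

Work:
Find probabilities that make opponent indifferent:
P2 chooses q to make P1 indifferent between A and B
P1 chooses p to make P2 indifferent between X and Y
Mixed NE: P1 plays (A: 0.6636, B: 0.3364), P2 plays (X: 0.3364, Y: 0.6636)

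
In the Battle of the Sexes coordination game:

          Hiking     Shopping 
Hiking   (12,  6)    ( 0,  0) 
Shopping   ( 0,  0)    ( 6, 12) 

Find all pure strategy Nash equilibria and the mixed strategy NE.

Pure NE: (Hiking, Hiking) and (Shopping, Shopping); Mixed NE: p = 0.6667, q = 0.3333

Work:
Check pure NE:
(Hiking, Hiking): (12, 6) - no unilateral deviation beneficial
(Shopping, Shopping): (6, 12) - no unilateral deviation beneficial
Mixed NE: P1 plays Hiking with p = 0.6667, P2 plays Hiking with q = 0.3333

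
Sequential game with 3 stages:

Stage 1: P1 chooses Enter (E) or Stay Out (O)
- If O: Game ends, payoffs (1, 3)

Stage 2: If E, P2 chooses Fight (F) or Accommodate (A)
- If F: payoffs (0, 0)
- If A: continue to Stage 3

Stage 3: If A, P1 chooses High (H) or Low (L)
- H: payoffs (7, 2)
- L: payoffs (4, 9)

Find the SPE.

SPE: (E, A, H); Outcome (7, 2)

Work:
Stage 3: P1 chooses H (7 vs 4)
Stage 2: P2: F->0, A->2 (anticipating H). Choose A
Stage 1: P1: O->1, E->7 (anticipating A, H). Choose E
SPE path: E -> A -> H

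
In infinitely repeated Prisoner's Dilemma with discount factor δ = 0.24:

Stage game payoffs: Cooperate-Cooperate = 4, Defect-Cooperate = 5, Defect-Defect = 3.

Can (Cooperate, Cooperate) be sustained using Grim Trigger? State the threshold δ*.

δ* = 0.5; since δ = 0.24 < 0.5, cooperation cannot be sustained

Work:
For Grim Trigger:
Cooperate forever: 4/(1-δ)
Defect then punished: 5 + 3·δ/(1-δ)
Need: 4/(1-δ) ≥ 5 + 3·δ/(1-δ)
Solving: δ ≥ (T-R)/(T-P) = (5-4)/(5-3) = 0.5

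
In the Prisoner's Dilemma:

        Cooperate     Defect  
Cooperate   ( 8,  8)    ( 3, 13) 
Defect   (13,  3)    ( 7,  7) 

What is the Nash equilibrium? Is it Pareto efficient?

(Defect, Defect) is NE; not Pareto efficient

Work:
Defect dominates Cooperate for both players:
If P2 cooperates: Defect (13) > Cooperate (8)
If P2 defects: Defect (7) > Cooperate (3)
NE: (Defect, Defect) with payoff (7, 7)
But (Cooperate, Cooperate) = (8, 8) Pareto dominates (7, 7)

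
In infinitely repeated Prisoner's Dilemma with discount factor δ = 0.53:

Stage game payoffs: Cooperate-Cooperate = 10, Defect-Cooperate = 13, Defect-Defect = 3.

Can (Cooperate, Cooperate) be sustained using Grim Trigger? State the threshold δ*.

δ* = 0.3; since δ = 0.53 ≥ 0.3, cooperation can be sustained

Work:
For Grim Trigger:
Cooperate forever: 10/(1-δ)
Defect then punished: 13 + 3·δ/(1-δ)
Need: 10/(1-δ) ≥ 13 + 3·δ/(1-δ)
Solving: δ ≥ (T-R)/(T-P) = (13-10)/(13-3) = 0.3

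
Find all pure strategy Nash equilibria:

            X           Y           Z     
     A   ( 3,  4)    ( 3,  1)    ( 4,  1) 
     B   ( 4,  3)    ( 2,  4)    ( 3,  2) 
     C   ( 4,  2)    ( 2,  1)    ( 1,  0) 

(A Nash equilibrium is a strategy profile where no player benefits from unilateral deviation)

Nash equilibrium: (C, X)

Work:
Best responses:
  P1 vs X: payoffs [3, 4, 4] → best response B/C (payoff 4)
  P1 vs Y: payoffs [3, 2, 2] → best response A (payoff 3)
  P1 vs Z: payoffs [4, 3, 1] → best response A (payoff 4)
  P2 vs A: payoffs [4, 1, 1] → best response X (payoff 4)
  P2 vs B: payoffs [3, 4, 2] → best response Y (payoff 4)
  P2 vs C: payoffs [2, 1, 0] → best response X (payoff 2)
Mutual best responses: (C,X) → Nash equilibria.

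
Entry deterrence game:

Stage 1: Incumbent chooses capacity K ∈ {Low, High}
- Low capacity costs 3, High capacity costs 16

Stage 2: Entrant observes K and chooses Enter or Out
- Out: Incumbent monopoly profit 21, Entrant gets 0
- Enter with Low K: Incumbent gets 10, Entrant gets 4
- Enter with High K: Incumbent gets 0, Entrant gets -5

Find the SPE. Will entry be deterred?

SPE: (Low, Enter|Low, Out|High); Entry not deterred. Incumbent net profit = 7, Entrant gets 4

Work:
After Low K: Entrant enters (4 > 0)
After High K: Entrant stays out (-5 < 0)
Incumbent: Low → 10−3=7, High → 21−16=5
Incumbent chooses Low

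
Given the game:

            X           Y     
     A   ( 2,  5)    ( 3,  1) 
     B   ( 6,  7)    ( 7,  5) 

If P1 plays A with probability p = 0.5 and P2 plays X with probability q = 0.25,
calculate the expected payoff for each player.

E[P1] = 4.75, E[P2] = 3.75

Work:
E[P1] = p·q·π₁(A,X) + p·(1-q)·π₁(A,Y) + (1-p)·q·π₁(B,X) + (1-p)·(1-q)·π₁(B,Y)
= 0.5·0.25·2 + 0.5·0.75·3 + 0.5·0.25·6 + 0.5·0.75·7
= 4.75

E[P2] = 3.75 (similar calculation)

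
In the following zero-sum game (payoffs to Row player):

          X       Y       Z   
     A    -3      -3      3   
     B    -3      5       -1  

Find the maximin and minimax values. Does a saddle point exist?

Maximin = -3, Minimax = -3, Saddle: True

Work:
Row minimums: [-3, -3] → maximin = -3
Column maximums: [-3, 5, 3] → minimax = -3
Saddle point exists! Game value = -3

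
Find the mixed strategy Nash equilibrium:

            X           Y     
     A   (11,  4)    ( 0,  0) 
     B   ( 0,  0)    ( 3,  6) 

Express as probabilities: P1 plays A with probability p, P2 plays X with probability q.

p = 0.6, q = 0.2143

Work:
Find probabilities that make opponent indifferent:
P2 chooses q to make P1 indifferent between A and B
P1 chooses p to make P2 indifferent between X and Y
Mixed NE: P1 plays (A: 0.6, B: 0.4), P2 plays (X: 0.2143, Y: 0.7857)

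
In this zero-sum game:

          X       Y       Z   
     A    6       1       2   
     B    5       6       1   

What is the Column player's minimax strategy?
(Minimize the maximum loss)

Column should play Z, value = 2

Work:
Column player minimizes Row's maximum payoff:
Column X: max payoff to Row = 6
Column Y: max payoff to Row = 6
Column Z: max payoff to Row = 2
Minimum is 2, achieved by column Z.
Minimax strategy: Z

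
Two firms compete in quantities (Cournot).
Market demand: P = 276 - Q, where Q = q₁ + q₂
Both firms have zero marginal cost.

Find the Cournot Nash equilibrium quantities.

q₁* = q₂* = 92.0; P* = 92.0

Work:
Profit: π_i = P·q_i = (a - q_i - q_j)·q_i
FOC: ∂π_i/∂q_i = a - 2q_i - q_j = 0
Reaction function: q_i = (276 - q_j)/2
Symmetry: q* = 276/3 = 92.0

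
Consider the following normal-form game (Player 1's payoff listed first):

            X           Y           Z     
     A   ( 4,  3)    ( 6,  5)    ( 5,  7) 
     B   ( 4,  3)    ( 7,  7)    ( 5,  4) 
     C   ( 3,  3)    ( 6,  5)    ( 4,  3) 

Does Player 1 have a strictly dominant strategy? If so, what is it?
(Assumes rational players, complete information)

No strictly dominant strategy exists for Player 1

Work:
A strategy strictly dominates another if it gives a strictly higher payoff against every opponent action. Compare each pair of P1's strategies column-by-column:
  A vs B: [4 vs 4, 6 vs 7, 5 vs 5] → A does not strictly dominate B (column X: 4 ≤ 4)
  A vs C: [4 vs 3, 6 vs 6, 5 vs 4] → A does not strictly dominate C (column Y: 6 ≤ 6)
  B vs A: [4 vs 4, 7 vs 6, 5 vs 5] → B does not strictly dominate A (column X: 4 ≤ 4)
  B vs C: [4 vs 3, 7 vs 6, 5 vs 4] → B strictly dominates C
  C vs A: [3 vs 4, 6 vs 6, 4 vs 5] → C does not strictly dominate A (column X: 3 ≤ 4)
  C vs B: [3 vs 4, 6 vs 7, 4 vs 5] → C does not strictly dominate B (column X: 3 ≤ 4)
No single strategy strictly dominates all others → no strictly dominant strategy.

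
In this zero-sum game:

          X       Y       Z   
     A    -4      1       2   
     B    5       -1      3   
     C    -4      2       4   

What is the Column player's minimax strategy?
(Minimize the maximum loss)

Column should play Y, value = 2

Work:
Column player minimizes Row's maximum payoff:
Column X: max payoff to Row = 5
Column Y: max payoff to Row = 2
Column Z: max payoff to Row = 4
Minimum is 2, achieved by column Y.
Minimax strategy: Y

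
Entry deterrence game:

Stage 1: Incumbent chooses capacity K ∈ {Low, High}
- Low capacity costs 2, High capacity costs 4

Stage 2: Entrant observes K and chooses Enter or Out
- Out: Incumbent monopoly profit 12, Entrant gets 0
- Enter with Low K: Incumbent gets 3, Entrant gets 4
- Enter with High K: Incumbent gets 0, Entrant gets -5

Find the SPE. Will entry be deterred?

SPE: (High, Enter|Low, Out|High); Entry deterred. Incumbent net profit = 8

Work:
After Low K: Entrant enters (4 > 0)
After High K: Entrant stays out (-5 < 0)
Incumbent: Low → 3−2=1, High → 12−4=8
Incumbent chooses High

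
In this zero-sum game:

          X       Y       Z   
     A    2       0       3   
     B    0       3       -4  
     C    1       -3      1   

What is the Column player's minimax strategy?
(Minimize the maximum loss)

Column should play X, value = 2

Work:
Column player minimizes Row's maximum payoff:
Column X: max payoff to Row = 2
Column Y: max payoff to Row = 3
Column Z: max payoff to Row = 3
Minimum is 2, achieved by column X.
Minimax strategy: X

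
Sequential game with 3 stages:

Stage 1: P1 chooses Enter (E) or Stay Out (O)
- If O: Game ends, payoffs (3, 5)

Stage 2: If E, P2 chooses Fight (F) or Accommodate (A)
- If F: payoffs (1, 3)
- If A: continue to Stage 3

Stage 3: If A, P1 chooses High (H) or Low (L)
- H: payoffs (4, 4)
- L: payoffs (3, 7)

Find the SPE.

SPE: (E, A, H); Outcome (4, 4)

Work:
Stage 3: P1 chooses H (4 vs 3)
Stage 2: P2: F->3, A->4 (anticipating H). Choose A
Stage 1: P1: O->3, E->4 (anticipating A, H). Choose E
SPE path: E -> A -> H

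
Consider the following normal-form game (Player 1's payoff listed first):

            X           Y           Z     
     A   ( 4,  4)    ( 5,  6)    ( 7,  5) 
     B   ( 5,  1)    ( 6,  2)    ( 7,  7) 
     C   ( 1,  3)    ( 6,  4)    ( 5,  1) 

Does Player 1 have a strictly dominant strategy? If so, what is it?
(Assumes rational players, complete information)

No strictly dominant strategy exists for Player 1

Work:
A strategy strictly dominates another if it gives a strictly higher payoff against every opponent action. Compare each pair of P1's strategies column-by-column:
  A vs B: [4 vs 5, 5 vs 6, 7 vs 7] → A does not strictly dominate B (column X: 4 ≤ 5)
  A vs C: [4 vs 1, 5 vs 6, 7 vs 5] → A does not strictly dominate C (column Y: 5 ≤ 6)
  B vs A: [5 vs 4, 6 vs 5, 7 vs 7] → B does not strictly dominate A (column Z: 7 ≤ 7)
  B vs C: [5 vs 1, 6 vs 6, 7 vs 5] → B does not strictly dominate C (column Y: 6 ≤ 6)
  C vs A: [1 vs 4, 6 vs 5, 5 vs 7] → C does not strictly dominate A (column X: 1 ≤ 4)
  C vs B: [1 vs 5, 6 vs 6, 5 vs 7] → C does not strictly dominate B (column X: 1 ≤ 5)
No single strategy strictly dominates all others → no strictly dominant strategy.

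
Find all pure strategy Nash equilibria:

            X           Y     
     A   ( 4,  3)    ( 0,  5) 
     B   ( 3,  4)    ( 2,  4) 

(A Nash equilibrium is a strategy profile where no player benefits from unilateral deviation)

Nash equilibrium: (B, Y)

Work:
Best responses:
  P1 vs X: payoffs [4, 3] → best response A (payoff 4)
  P1 vs Y: payoffs [0, 2] → best response B (payoff 2)
  P2 vs A: payoffs [3, 5] → best response Y (payoff 5)
  P2 vs B: payoffs [4, 4] → best response X/Y (payoff 4)
Mutual best responses: (B,Y) → Nash equilibria.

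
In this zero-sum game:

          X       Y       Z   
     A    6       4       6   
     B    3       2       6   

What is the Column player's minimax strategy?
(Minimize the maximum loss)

Column should play Y, value = 4

Work:
Column player minimizes Row's maximum payoff:
Column X: max payoff to Row = 6
Column Y: max payoff to Row = 4
Column Z: max payoff to Row = 6
Minimum is 4, achieved by column Y.
Minimax strategy: Y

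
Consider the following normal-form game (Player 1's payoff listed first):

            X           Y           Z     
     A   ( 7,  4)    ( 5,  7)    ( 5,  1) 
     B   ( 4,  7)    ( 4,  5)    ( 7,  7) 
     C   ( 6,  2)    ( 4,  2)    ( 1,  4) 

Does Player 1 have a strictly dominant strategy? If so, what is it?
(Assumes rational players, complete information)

No strictly dominant strategy exists for Player 1

Work:
A strategy strictly dominates another if it gives a strictly higher payoff against every opponent action. Compare each pair of P1's strategies column-by-column:
  A vs B: [7 vs 4, 5 vs 4, 5 vs 7] → A does not strictly dominate B (column Z: 5 ≤ 7)
  A vs C: [7 vs 6, 5 vs 4, 5 vs 1] → A strictly dominates C
  B vs A: [4 vs 7, 4 vs 5, 7 vs 5] → B does not strictly dominate A (column X: 4 ≤ 7)
  B vs C: [4 vs 6, 4 vs 4, 7 vs 1] → B does not strictly dominate C (column X: 4 ≤ 6)
  C vs A: [6 vs 7, 4 vs 5, 1 vs 5] → C does not strictly dominate A (column X: 6 ≤ 7)
  C vs B: [6 vs 4, 4 vs 4, 1 vs 7] → C does not strictly dominate B (column Y: 4 ≤ 4)
No single strategy strictly dominates all others → no strictly dominant strategy.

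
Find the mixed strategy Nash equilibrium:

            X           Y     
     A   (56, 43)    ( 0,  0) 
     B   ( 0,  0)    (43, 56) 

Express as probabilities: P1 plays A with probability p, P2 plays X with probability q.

p = 0.5657, q = 0.4343

Work:
Find probabilities that make opponent indifferent:
P2 chooses q to make P1 indifferent between A and B
P1 chooses p to make P2 indifferent between X and Y
Mixed NE: P1 plays (A: 0.5657, B: 0.4343), P2 plays (X: 0.4343, Y: 0.5657)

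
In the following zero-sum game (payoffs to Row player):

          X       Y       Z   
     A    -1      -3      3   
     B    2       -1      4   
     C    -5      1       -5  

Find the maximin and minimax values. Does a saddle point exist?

Maximin = -1, Minimax = 1, Saddle: False

Work:
Row minimums: [-3, -1, -5] → maximin = -1
Column maximums: [2, 1, 4] → minimax = 1
No saddle point (maximin ≠ minimax). Mixed strategy needed.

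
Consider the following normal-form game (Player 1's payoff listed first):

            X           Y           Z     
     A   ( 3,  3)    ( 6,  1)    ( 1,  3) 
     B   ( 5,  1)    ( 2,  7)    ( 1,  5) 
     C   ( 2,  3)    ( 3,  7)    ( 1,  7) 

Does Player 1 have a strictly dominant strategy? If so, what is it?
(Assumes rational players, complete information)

No strictly dominant strategy exists for Player 1

Work:
A strategy strictly dominates another if it gives a strictly higher payoff against every opponent action. Compare each pair of P1's strategies column-by-column:
  A vs B: [3 vs 5, 6 vs 2, 1 vs 1] → A does not strictly dominate B (column X: 3 ≤ 5)
  A vs C: [3 vs 2, 6 vs 3, 1 vs 1] → A does not strictly dominate C (column Z: 1 ≤ 1)
  B vs A: [5 vs 3, 2 vs 6, 1 vs 1] → B does not strictly dominate A (column Y: 2 ≤ 6)
  B vs C: [5 vs 2, 2 vs 3, 1 vs 1] → B does not strictly dominate C (column Y: 2 ≤ 3)
  C vs A: [2 vs 3, 3 vs 6, 1 vs 1] → C does not strictly dominate A (column X: 2 ≤ 3)
  C vs B: [2 vs 5, 3 vs 2, 1 vs 1] → C does not strictly dominate B (column X: 2 ≤ 5)
No single strategy strictly dominates all others → no strictly dominant strategy.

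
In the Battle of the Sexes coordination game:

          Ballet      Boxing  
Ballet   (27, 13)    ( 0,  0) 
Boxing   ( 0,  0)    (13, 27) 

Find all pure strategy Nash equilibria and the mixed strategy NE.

Pure NE: (Ballet, Ballet) and (Boxing, Boxing); Mixed NE: p = 0.675, q = 0.325

Work:
Check pure NE:
(Ballet, Ballet): (27, 13) - no unilateral deviation beneficial
(Boxing, Boxing): (13, 27) - no unilateral deviation beneficial
Mixed NE: P1 plays Ballet with p = 0.675, P2 plays Ballet with q = 0.325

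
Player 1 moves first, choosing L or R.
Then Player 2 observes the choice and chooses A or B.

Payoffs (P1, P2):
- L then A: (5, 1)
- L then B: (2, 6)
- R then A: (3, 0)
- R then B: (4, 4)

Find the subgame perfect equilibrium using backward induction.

P1 plays R, P2 plays B after L and B after R; Payoff (4, 4)

Work:
Backward induction:
After L: P2 chooses B → P1 gets 2
After R: P2 chooses B → P1 gets 4
P1 chooses R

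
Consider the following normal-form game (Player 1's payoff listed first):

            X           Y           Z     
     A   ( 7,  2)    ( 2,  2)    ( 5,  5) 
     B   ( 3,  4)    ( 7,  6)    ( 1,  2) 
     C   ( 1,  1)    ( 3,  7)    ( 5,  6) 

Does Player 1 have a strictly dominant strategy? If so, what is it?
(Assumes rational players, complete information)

No strictly dominant strategy exists for Player 1

Work:
A strategy strictly dominates another if it gives a strictly higher payoff against every opponent action. Compare each pair of P1's strategies column-by-column:
  A vs B: [7 vs 3, 2 vs 7, 5 vs 1] → A does not strictly dominate B (column Y: 2 ≤ 7)
  A vs C: [7 vs 1, 2 vs 3, 5 vs 5] → A does not strictly dominate C (column Y: 2 ≤ 3)
  B vs A: [3 vs 7, 7 vs 2, 1 vs 5] → B does not strictly dominate A (column X: 3 ≤ 7)
  B vs C: [3 vs 1, 7 vs 3, 1 vs 5] → B does not strictly dominate C (column Z: 1 ≤ 5)
  C vs A: [1 vs 7, 3 vs 2, 5 vs 5] → C does not strictly dominate A (column X: 1 ≤ 7)
  C vs B: [1 vs 3, 3 vs 7, 5 vs 1] → C does not strictly dominate B (column X: 1 ≤ 3)
No single strategy strictly dominates all others → no strictly dominant strategy.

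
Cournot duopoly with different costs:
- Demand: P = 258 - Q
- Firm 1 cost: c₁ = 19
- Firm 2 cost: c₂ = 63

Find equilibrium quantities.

q₁* = 94.33, q₂* = 50.33

Work:
Reaction: q₁ = (258 - 19 - q₂)/2
Reaction: q₂ = (258 - 63 - q₁)/2
Solve simultaneously:
q₁* = (258 - 2×19 + 63)/3 = 94.33
q₂* = (258 - 2×63 + 19)/3 = 50.33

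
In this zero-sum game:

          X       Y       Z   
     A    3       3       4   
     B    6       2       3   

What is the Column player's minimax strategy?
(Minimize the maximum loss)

Column should play Y, value = 3

Work:
Column player minimizes Row's maximum payoff:
Column X: max payoff to Row = 6
Column Y: max payoff to Row = 3
Column Z: max payoff to Row = 4
Minimum is 3, achieved by column Y.
Minimax strategy: Y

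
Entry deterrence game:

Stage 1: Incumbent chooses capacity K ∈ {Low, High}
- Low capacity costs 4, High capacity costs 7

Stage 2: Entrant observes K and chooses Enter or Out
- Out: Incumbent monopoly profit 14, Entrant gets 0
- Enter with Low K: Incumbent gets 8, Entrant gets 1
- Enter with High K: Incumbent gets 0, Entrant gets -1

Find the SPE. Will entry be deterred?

SPE: (High, Enter|Low, Out|High); Entry deterred. Incumbent net profit = 7

Work:
After Low K: Entrant enters (1 > 0)
After High K: Entrant stays out (-1 < 0)
Incumbent: Low → 8−4=4, High → 14−7=7
Incumbent chooses High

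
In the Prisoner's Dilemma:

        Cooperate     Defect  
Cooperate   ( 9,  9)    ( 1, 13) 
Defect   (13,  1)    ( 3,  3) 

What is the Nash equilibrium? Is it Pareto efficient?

(Defect, Defect) is NE; not Pareto efficient

Work:
Defect dominates Cooperate for both players:
If P2 cooperates: Defect (13) > Cooperate (9)
If P2 defects: Defect (3) > Cooperate (1)
NE: (Defect, Defect) with payoff (3, 3)
But (Cooperate, Cooperate) = (9, 9) Pareto dominates (3, 3)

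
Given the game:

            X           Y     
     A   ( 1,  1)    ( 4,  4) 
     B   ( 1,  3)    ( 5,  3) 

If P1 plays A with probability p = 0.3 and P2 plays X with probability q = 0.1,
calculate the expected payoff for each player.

E[P1] = 4.33, E[P2] = 3.21

Work:
E[P1] = p·q·π₁(A,X) + p·(1-q)·π₁(A,Y) + (1-p)·q·π₁(B,X) + (1-p)·(1-q)·π₁(B,Y)
= 0.3·0.1·1 + 0.3·0.9·4 + 0.7·0.1·1 + 0.7·0.9·5
= 4.33

E[P2] = 3.21 (similar calculation)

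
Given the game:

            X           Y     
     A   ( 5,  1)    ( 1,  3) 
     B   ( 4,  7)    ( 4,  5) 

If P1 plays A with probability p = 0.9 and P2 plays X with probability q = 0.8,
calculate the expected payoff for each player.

E[P1] = 4.18, E[P2] = 1.92

Work:
E[P1] = p·q·π₁(A,X) + p·(1-q)·π₁(A,Y) + (1-p)·q·π₁(B,X) + (1-p)·(1-q)·π₁(B,Y)
= 0.9·0.8·5 + 0.9·0.2·1 + 0.1·0.8·4 + 0.1·0.2·4
= 4.18

E[P2] = 1.92 (similar calculation)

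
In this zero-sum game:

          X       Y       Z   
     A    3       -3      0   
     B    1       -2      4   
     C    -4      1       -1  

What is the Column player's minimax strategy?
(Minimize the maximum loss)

Column should play Y, value = 1

Work:
Column player minimizes Row's maximum payoff:
Column X: max payoff to Row = 3
Column Y: max payoff to Row = 1
Column Z: max payoff to Row = 4
Minimum is 1, achieved by column Y.
Minimax strategy: Y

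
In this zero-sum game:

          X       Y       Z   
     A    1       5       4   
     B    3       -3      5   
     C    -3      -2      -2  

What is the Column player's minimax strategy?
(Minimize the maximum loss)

Column should play X, value = 3

Work:
Column player minimizes Row's maximum payoff:
Column X: max payoff to Row = 3
Column Y: max payoff to Row = 5
Column Z: max payoff to Row = 5
Minimum is 3, achieved by column X.
Minimax strategy: X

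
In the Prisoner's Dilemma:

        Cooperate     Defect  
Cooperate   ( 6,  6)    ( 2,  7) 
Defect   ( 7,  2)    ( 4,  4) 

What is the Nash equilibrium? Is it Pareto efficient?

(Defect, Defect) is NE; not Pareto efficient

Work:
Defect dominates Cooperate for both players:
If P2 cooperates: Defect (7) > Cooperate (6)
If P2 defects: Defect (4) > Cooperate (2)
NE: (Defect, Defect) with payoff (4, 4)
But (Cooperate, Cooperate) = (6, 6) Pareto dominates (4, 4)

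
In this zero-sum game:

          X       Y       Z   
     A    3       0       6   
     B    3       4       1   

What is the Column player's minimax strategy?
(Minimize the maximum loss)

Column should play X, value = 3

Work:
Column player minimizes Row's maximum payoff:
Column X: max payoff to Row = 3
Column Y: max payoff to Row = 4
Column Z: max payoff to Row = 6
Minimum is 3, achieved by column X.
Minimax strategy: X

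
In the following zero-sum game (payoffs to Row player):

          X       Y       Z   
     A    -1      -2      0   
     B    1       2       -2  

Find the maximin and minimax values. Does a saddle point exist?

Maximin = -2, Minimax = 0, Saddle: False

Work:
Row minimums: [-2, -2] → maximin = -2
Column maximums: [1, 2, 0] → minimax = 0
No saddle point (maximin ≠ minimax). Mixed strategy needed.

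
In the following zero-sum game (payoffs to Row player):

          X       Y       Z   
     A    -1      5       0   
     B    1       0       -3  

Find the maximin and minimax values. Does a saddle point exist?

Maximin = -1, Minimax = 0, Saddle: False

Work:
Row minimums: [-1, -3] → maximin = -1
Column maximums: [1, 5, 0] → minimax = 0
No saddle point (maximin ≠ minimax). Mixed strategy needed.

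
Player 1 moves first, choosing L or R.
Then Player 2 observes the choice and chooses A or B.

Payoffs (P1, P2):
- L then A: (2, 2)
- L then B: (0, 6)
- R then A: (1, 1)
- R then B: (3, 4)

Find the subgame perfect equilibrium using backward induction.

P1 plays R, P2 plays B after L and B after R; Payoff (3, 4)

Work:
Backward induction:
After L: P2 chooses B → P1 gets 0
After R: P2 chooses B → P1 gets 3
P1 chooses R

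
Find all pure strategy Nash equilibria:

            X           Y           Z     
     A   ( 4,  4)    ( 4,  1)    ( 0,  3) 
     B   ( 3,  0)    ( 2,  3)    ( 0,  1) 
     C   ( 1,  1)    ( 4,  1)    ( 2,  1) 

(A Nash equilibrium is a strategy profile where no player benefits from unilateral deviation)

Nash equilibrium: (A, X), (C, Y), (C, Z)

Work:
Best responses:
  P1 vs X: payoffs [4, 3, 1] → best response A (payoff 4)
  P1 vs Y: payoffs [4, 2, 4] → best response A/C (payoff 4)
  P1 vs Z: payoffs [0, 0, 2] → best response C (payoff 2)
  P2 vs A: payoffs [4, 1, 3] → best response X (payoff 4)
  P2 vs B: payoffs [0, 3, 1] → best response Y (payoff 3)
  P2 vs C: payoffs [1, 1, 1] → best response X/Y/Z (payoff 1)
Mutual best responses: (A,X), (C,Y), (C,Z) → Nash equilibria.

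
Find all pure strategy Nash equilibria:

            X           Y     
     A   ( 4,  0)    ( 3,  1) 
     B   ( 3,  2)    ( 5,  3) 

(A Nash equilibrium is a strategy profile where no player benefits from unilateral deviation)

Nash equilibrium: (B, Y)

Work:
Best responses:
  P1 vs X: payoffs [4, 3] → best response A (payoff 4)
  P1 vs Y: payoffs [3, 5] → best response B (payoff 5)
  P2 vs A: payoffs [0, 1] → best response Y (payoff 1)
  P2 vs B: payoffs [2, 3] → best response Y (payoff 3)
Mutual best responses: (B,Y) → Nash equilibria.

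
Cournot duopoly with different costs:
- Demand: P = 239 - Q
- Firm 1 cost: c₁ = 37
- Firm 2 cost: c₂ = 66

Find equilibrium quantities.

q₁* = 77.0, q₂* = 48.0

Work:
Reaction: q₁ = (239 - 37 - q₂)/2
Reaction: q₂ = (239 - 66 - q₁)/2
Solve simultaneously:
q₁* = (239 - 2×37 + 66)/3 = 77.0
q₂* = (239 - 2×66 + 37)/3 = 48.0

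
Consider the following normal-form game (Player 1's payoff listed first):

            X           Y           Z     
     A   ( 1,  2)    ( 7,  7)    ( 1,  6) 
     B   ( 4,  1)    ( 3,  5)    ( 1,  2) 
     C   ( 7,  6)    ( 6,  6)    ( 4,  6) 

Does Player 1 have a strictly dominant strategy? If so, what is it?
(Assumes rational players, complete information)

No strictly dominant strategy exists for Player 1

Work:
A strategy strictly dominates another if it gives a strictly higher payoff against every opponent action. Compare each pair of P1's strategies column-by-column:
  A vs B: [1 vs 4, 7 vs 3, 1 vs 1] → A does not strictly dominate B (column X: 1 ≤ 4)
  A vs C: [1 vs 7, 7 vs 6, 1 vs 4] → A does not strictly dominate C (column X: 1 ≤ 7)
  B vs A: [4 vs 1, 3 vs 7, 1 vs 1] → B does not strictly dominate A (column Y: 3 ≤ 7)
  B vs C: [4 vs 7, 3 vs 6, 1 vs 4] → B does not strictly dominate C (column X: 4 ≤ 7)
  C vs A: [7 vs 1, 6 vs 7, 4 vs 1] → C does not strictly dominate A (column Y: 6 ≤ 7)
  C vs B: [7 vs 4, 6 vs 3, 4 vs 1] → C strictly dominates B
No single strategy strictly dominates all others → no strictly dominant strategy.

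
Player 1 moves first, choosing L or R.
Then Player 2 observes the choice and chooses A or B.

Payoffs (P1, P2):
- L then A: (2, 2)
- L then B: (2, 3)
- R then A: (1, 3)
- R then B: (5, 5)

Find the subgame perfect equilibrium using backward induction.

P1 plays R, P2 plays B after L and B after R; Payoff (5, 5)

Work:
Backward induction:
After L: P2 chooses B → P1 gets 2
After R: P2 chooses B → P1 gets 5
P1 chooses R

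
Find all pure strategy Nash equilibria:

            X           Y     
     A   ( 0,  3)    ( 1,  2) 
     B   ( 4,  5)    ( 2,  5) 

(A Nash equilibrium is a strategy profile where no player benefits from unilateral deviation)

Nash equilibrium: (B, X), (B, Y)

Work:
Best responses:
  P1 vs X: payoffs [0, 4] → best response B (payoff 4)
  P1 vs Y: payoffs [1, 2] → best response B (payoff 2)
  P2 vs A: payoffs [3, 2] → best response X (payoff 3)
  P2 vs B: payoffs [5, 5] → best response X/Y (payoff 5)
Mutual best responses: (B,X), (B,Y) → Nash equilibria.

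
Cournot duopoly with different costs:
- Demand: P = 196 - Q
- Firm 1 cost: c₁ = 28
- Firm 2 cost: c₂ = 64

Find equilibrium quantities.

q₁* = 68.0, q₂* = 32.0

Work:
Reaction: q₁ = (196 - 28 - q₂)/2
Reaction: q₂ = (196 - 64 - q₁)/2
Solve simultaneously:
q₁* = (196 - 2×28 + 64)/3 = 68.0
q₂* = (196 - 2×64 + 28)/3 = 32.0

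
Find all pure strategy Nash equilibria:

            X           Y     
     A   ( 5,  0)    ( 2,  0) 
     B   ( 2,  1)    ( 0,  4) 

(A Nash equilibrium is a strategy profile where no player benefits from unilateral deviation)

Nash equilibrium: (A, X), (A, Y)

Work:
Best responses:
  P1 vs X: payoffs [5, 2] → best response A (payoff 5)
  P1 vs Y: payoffs [2, 0] → best response A (payoff 2)
  P2 vs A: payoffs [0, 0] → best response X/Y (payoff 0)
  P2 vs B: payoffs [1, 4] → best response Y (payoff 4)
Mutual best responses: (A,X), (A,Y) → Nash equilibria.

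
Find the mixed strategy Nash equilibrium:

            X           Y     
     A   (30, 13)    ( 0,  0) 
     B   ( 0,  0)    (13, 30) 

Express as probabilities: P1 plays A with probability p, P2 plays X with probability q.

p = 0.6977, q = 0.3023

Work:
Find probabilities that make opponent indifferent:
P2 chooses q to make P1 indifferent between A and B
P1 chooses p to make P2 indifferent between X and Y
Mixed NE: P1 plays (A: 0.6977, B: 0.3023), P2 plays (X: 0.3023, Y: 0.6977)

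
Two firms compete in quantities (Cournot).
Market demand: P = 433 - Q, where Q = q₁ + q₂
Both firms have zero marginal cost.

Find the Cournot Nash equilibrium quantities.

q₁* = q₂* = 144.33; P* = 144.33

Work:
Profit: π_i = P·q_i = (a - q_i - q_j)·q_i
FOC: ∂π_i/∂q_i = a - 2q_i - q_j = 0
Reaction function: q_i = (433 - q_j)/2
Symmetry: q* = 433/3 = 144.33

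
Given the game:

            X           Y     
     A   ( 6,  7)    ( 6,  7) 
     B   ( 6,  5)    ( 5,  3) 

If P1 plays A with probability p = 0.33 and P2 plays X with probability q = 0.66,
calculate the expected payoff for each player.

E[P1] = 5.7722, E[P2] = 5.2044

Work:
E[P1] = p·q·π₁(A,X) + p·(1-q)·π₁(A,Y) + (1-p)·q·π₁(B,X) + (1-p)·(1-q)·π₁(B,Y)
= 0.33·0.66·6 + 0.33·0.34·6 + 0.67·0.66·6 + 0.67·0.34·5
= 5.7722

E[P2] = 5.2044 (similar calculation)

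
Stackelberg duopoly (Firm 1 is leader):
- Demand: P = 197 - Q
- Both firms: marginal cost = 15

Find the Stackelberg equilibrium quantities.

q₁* (leader) = 91.0, q₂* (follower) = 45.5

Work:
Follower's reaction: q₂ = (a - c - q₁)/2
Leader substitutes: π₁ = q₁·(a - q₁ - (a-c-q₁)/2 - c)
FOC: q₁* = (197 - 15)/2 = 91.00
Then: q₂* = (197 - 15 - 91.0)/2 = 45.50
Leader has first-mover advantage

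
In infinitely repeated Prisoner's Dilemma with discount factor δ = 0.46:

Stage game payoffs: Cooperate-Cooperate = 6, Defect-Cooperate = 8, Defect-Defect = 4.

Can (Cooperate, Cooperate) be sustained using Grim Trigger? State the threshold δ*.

δ* = 0.5; since δ = 0.46 < 0.5, cooperation cannot be sustained

Work:
For Grim Trigger:
Cooperate forever: 6/(1-δ)
Defect then punished: 8 + 4·δ/(1-δ)
Need: 6/(1-δ) ≥ 8 + 4·δ/(1-δ)
Solving: δ ≥ (T-R)/(T-P) = (8-6)/(8-4) = 0.5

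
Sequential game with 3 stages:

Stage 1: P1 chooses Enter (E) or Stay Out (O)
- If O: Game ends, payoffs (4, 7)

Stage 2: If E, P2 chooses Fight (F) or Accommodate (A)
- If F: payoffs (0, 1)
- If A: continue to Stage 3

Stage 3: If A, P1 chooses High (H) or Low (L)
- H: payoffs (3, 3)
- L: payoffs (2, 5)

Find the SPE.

SPE: (O, A, H); Outcome (4, 7)

Work:
Stage 3: P1 chooses H (3 vs 2)
Stage 2: P2: F->1, A->3 (anticipating H). Choose A
Stage 1: P1: O->4, E->3 (anticipating A, H). Choose O
SPE path: O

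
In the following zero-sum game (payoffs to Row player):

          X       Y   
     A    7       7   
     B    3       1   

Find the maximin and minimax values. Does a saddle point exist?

Maximin = 7, Minimax = 7, Saddle: True

Work:
Row minimums: [7, 1] → maximin = 7
Column maximums: [7, 7] → minimax = 7
Saddle point exists! Game value = 7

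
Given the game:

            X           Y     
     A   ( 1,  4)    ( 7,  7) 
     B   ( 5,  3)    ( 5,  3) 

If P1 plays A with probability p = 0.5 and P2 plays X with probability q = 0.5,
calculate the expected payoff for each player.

E[P1] = 4.5, E[P2] = 4.25

Work:
E[P1] = p·q·π₁(A,X) + p·(1-q)·π₁(A,Y) + (1-p)·q·π₁(B,X) + (1-p)·(1-q)·π₁(B,Y)
= 0.5·0.5·1 + 0.5·0.5·7 + 0.5·0.5·5 + 0.5·0.5·5
= 4.5

E[P2] = 4.25 (similar calculation)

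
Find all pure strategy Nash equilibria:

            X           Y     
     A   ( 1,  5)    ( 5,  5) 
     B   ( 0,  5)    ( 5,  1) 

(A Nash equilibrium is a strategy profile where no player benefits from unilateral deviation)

Nash equilibrium: (A, X), (A, Y)

Work:
Best responses:
  P1 vs X: payoffs [1, 0] → best response A (payoff 1)
  P1 vs Y: payoffs [5, 5] → best response A/B (payoff 5)
  P2 vs A: payoffs [5, 5] → best response X/Y (payoff 5)
  P2 vs B: payoffs [5, 1] → best response X (payoff 5)
Mutual best responses: (A,X), (A,Y) → Nash equilibria.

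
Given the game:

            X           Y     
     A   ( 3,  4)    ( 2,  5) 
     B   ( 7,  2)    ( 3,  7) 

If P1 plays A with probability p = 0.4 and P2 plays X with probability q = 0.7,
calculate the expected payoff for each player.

E[P1] = 4.56, E[P2] = 3.82

Work:
E[P1] = p·q·π₁(A,X) + p·(1-q)·π₁(A,Y) + (1-p)·q·π₁(B,X) + (1-p)·(1-q)·π₁(B,Y)
= 0.4·0.7·3 + 0.4·0.3·2 + 0.6·0.7·7 + 0.6·0.3·3
= 4.56

E[P2] = 3.82 (similar calculation)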